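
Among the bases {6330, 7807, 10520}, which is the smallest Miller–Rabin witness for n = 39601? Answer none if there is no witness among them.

n − 1 = 39600 = 2^4 · 2475, so s = 4 and d = 2475.
Base 6330: x_0 = 6330^2475 mod 39601 = 22488. x_0 is neither 1 nor 39600, so continue squaring. x_1 = 22488^2 mod 39601 = 5374. x_2 = 5374^2 mod 39601 = 10747. x_3 = 10747^2 mod 39601 = 21493. Reached i = s−1 = 3 without hitting −1: 6330 is a Miller–Rabin witness and 39601 is composite.
Base 7807: x_0 = 7807^2475 mod 39601 = 36020. x_0 is neither 1 nor 39600, so continue squaring. x_1 = 36020^2 mod 39601 = 32438. x_2 = 32438^2 mod 39601 = 25274. x_3 = 25274^2 mod 39601 = 10946. Reached i = s−1 = 3 without hitting −1: 7807 is a Miller–Rabin witness and 39601 is composite.
Base 10520: x_0 = 10520^2475 mod 39601 = 32040. x_0 is neither 1 nor 39600, so continue squaring. x_1 = 32040^2 mod 39601 = 24478. x_2 = 24478^2 mod 39601 = 9354. x_3 = 9354^2 mod 39601 = 18707. Reached i = s−1 = 3 without hitting −1: 10520 is a Miller–Rabin witness and 39601 is composite.
The smallest witness among the given bases is 6330.

6330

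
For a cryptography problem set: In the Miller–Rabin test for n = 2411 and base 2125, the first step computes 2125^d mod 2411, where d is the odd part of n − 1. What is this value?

n − 1 = 2410 = 2^1 · 1205, so s = 1 and d = 1205.
By repeated squaring, 2125^1205 ≡ 2410 (mod 2411).

2410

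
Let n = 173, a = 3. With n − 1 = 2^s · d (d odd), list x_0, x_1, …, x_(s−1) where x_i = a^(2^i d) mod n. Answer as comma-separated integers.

n − 1 = 172 = 2^2 · 43, so s = 2 and d = 43.
x_0 = 3^43 mod 173 = 93.
x_1 = 93^2 mod 173 = 172.

93, 172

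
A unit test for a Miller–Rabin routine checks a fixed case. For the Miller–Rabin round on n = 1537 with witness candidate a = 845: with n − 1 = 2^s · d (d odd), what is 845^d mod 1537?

n − 1 = 1536 = 2^9 · 3, so s = 9 and d = 3.
845^3 mod 1537 = 238.

238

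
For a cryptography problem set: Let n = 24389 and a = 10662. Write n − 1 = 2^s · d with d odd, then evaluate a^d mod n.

12110

n − 1 = 24388 = 2^2 · 6097, so s = 2 and d = 6097.
10662^6097 mod 24389 = 12110.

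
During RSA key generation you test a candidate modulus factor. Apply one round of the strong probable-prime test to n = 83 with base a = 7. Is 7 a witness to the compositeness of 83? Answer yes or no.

n − 1 = 82 = 2^1 · 41, so s = 1 and d = 41.
x_0 = 7^41 mod 83 = 1.
x_0 = 1, so 7 is not a witness.

no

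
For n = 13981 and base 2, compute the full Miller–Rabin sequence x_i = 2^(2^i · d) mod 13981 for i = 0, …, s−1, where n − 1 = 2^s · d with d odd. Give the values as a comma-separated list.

4806, 1024

n − 1 = 13980 = 2^2 · 3495, so s = 2 and d = 3495.
x_0 = 2^3495 mod 13981 = 4806.
x_1 = 4806^2 mod 13981 = 1024.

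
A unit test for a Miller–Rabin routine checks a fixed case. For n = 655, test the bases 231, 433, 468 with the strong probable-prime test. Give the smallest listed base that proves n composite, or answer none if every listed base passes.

n − 1 = 654 = 2^1 · 327, so s = 1 and d = 327.
Base 231: x_0 = 231^327 mod 655 = 306. x_0 ∉ {1, 654} and s = 1, so 231 is a Miller–Rabin witness and 655 is composite.
Base 433: x_0 = 433^327 mod 655 = 627. x_0 ∉ {1, 654} and s = 1, so 433 is a Miller–Rabin witness and 655 is composite.
Base 468: x_0 = 468^327 mod 655 = 647. x_0 ∉ {1, 654} and s = 1, so 468 is a Miller–Rabin witness and 655 is composite.
The smallest witness among the given bases is 231.

231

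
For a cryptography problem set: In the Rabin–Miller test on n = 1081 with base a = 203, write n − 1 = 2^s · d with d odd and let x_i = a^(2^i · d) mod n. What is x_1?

347

n − 1 = 1080 = 2^3 · 135, so s = 3 and d = 135.
x_0 = 203^135 mod 1081 = 120.
x_1 = 120^2 mod 1081 = 347.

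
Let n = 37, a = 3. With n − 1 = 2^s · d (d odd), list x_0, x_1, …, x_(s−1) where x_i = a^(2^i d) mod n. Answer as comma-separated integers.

n − 1 = 36 = 2^2 · 9, so s = 2 and d = 9.
x_0 = 3^9 mod 37 = 36.
x_1 = 36^2 mod 37 = 1.

36, 1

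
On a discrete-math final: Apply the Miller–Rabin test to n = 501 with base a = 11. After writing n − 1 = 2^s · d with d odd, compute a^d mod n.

293

n − 1 = 500 = 2^2 · 125, so s = 2 and d = 125.
11^125 mod 501 = 293.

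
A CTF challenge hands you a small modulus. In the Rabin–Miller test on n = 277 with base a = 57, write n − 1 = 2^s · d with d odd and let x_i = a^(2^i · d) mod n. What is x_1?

1

n − 1 = 276 = 2^2 · 69, so s = 2 and d = 69.
By repeated squaring, 57^69 ≡ 1 (mod 277).
x_0 = 1.
x_1 = 1^2 mod 277 = 1.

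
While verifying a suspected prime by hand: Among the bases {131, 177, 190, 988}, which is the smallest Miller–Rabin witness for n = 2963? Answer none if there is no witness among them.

n − 1 = 2962 = 2^1 · 1481, so s = 1 and d = 1481.
Base 131: x_0 = 131^1481 mod 2963 = 2962. x_0 = 2962 ≡ −1, so 131 is not a witness.
Base 177: x_0 = 177^1481 mod 2963 = 1. x_0 = 1, so 177 is not a witness.
Base 190: x_0 = 190^1481 mod 2963 = 1. x_0 = 1, so 190 is not a witness.
Base 988: x_0 = 988^1481 mod 2963 = 1. x_0 = 1, so 988 is not a witness.
No listed base is a witness for 2963.

none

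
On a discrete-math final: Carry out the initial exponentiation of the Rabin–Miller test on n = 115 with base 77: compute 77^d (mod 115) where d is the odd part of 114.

n − 1 = 114 = 2^1 · 57, so s = 1 and d = 57.
77^57 mod 115 = 87.

87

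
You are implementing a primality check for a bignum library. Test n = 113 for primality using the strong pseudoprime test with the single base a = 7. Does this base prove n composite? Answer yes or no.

no

n − 1 = 112 = 2^4 · 7, so s = 4 and d = 7.
By repeated squaring, 7^7 ≡ 112 (mod 113).
x_0 = 7^7 mod 113 = 112.
x_0 = 112 ≡ −1, so 7 is not a witness.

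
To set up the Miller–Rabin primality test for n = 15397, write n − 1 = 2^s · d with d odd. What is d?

Halving: 15396 → 7698 → 3849; 3849 is odd.
So 15396 = 2^2 · 3849.

3849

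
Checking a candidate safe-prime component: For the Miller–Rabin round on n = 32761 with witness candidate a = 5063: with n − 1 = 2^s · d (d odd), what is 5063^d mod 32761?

11221

n − 1 = 32760 = 2^3 · 4095, so s = 3 and d = 4095.
5063^4095 mod 32761 = 11221.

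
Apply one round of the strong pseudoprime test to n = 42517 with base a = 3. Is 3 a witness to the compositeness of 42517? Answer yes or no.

n − 1 = 42516 = 2^2 · 10629, so s = 2 and d = 10629.
x_0 = 3^10629 mod 42517 = 7910.
x_0 is neither 1 nor 42516, so continue squaring.
x_1 = 7910^2 mod 42517 = 25593.
Reached i = s−1 = 1 without hitting −1: 3 is a Miller–Rabin witness and 42517 is composite.

yes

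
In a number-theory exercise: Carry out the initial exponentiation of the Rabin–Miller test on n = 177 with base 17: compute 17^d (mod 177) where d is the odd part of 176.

86

n − 1 = 176 = 2^4 · 11, so s = 4 and d = 11.
Repeated squaring mod 177: 17^1 ≡ 17, 17^2 ≡ 112, 17^4 ≡ 154, 17^8 ≡ 175.
11 = 8 + 2 + 1, so 17^11 ≡ 175·112·17 ≡ 86 (mod 177).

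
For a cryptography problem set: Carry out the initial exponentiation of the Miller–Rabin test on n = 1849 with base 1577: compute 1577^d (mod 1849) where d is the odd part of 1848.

n − 1 = 1848 = 2^3 · 231, so s = 3 and d = 231.
Repeated squaring mod 1849: 1577^1 ≡ 1577, 1577^2 ≡ 24, 1577^4 ≡ 576, 1577^8 ≡ 805, 1577^16 ≡ 875, 1577^32 ≡ 139, 1577^64 ≡ 831, 1577^128 ≡ 884.
231 = 128 + 64 + 32 + 4 + 2 + 1, so 1577^231 ≡ 884·831·139·576·24·1577 ≡ 601 (mod 1849).

601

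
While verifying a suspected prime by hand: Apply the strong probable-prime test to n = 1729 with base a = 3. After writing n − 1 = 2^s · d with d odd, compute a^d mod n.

n − 1 = 1728 = 2^6 · 27, so s = 6 and d = 27.
Repeated squaring mod 1729: 3^1 ≡ 3, 3^2 ≡ 9, 3^4 ≡ 81, 3^8 ≡ 1374, 3^16 ≡ 1537.
27 = 16 + 8 + 2 + 1, so 3^27 ≡ 1537·1374·9·3 ≡ 664 (mod 1729).

664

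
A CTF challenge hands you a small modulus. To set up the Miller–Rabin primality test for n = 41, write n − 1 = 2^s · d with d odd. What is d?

5

Halving: 40 → 20 → 10 → 5; 5 is odd.
So 40 = 2^3 · 5.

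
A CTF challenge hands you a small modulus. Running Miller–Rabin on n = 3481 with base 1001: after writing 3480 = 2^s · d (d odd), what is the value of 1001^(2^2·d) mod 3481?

n − 1 = 3480 = 2^3 · 435, so s = 3 and d = 435.
x_0 = 1001^435 mod 3481 = 2951.
x_1 = 2951^2 mod 3481 = 2420.
x_2 = 2420^2 mod 3481 = 1358.

1358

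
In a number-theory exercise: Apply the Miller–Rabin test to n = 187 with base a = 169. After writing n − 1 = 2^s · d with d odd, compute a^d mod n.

n − 1 = 186 = 2^1 · 93, so s = 1 and d = 93.
169^93 mod 187 = 152.

152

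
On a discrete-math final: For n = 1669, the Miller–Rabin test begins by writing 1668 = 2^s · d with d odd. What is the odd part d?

Halving: 1668 → 834 → 417; 417 is odd.
So 1668 = 2^2 · 417.

417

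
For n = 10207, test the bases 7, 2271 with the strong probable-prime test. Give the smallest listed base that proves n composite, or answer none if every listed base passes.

n − 1 = 10206 = 2^1 · 5103, so s = 1 and d = 5103.
Base 7: x_0 = 7^5103 mod 10207 = 6566. x_0 ∉ {1, 10206} and s = 1, so 7 is a Miller–Rabin witness and 10207 is composite.
Base 2271: x_0 = 2271^5103 mod 10207 = 6311. x_0 ∉ {1, 10206} and s = 1, so 2271 is a Miller–Rabin witness and 10207 is composite.
The smallest witness among the given bases is 7.

7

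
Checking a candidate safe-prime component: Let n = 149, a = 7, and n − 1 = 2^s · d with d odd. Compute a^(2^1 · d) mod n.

1

n − 1 = 148 = 2^2 · 37, so s = 2 and d = 37.
By repeated squaring, 7^37 ≡ 148 (mod 149).
x_0 = 148.
x_1 = 148^2 mod 149 = 1.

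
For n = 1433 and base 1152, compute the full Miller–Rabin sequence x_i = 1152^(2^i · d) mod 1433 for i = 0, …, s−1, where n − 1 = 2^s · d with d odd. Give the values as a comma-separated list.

n − 1 = 1432 = 2^3 · 179, so s = 3 and d = 179.
x_0 = 1152^179 mod 1433 = 891.
x_1 = 891^2 mod 1433 = 1432.
x_2 = 1432^2 mod 1433 = 1.

891, 1432, 1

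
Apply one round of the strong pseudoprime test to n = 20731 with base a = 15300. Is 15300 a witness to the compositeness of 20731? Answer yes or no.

no

n − 1 = 20730 = 2^1 · 10365, so s = 1 and d = 10365.
x_0 = 15300^10365 mod 20731 = 1.
x_0 = 1, so 15300 is not a witness.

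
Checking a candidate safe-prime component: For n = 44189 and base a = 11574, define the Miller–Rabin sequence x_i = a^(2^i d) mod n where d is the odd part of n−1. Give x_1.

44188

n − 1 = 44188 = 2^2 · 11047, so s = 2 and d = 11047.
Repeated squaring mod 44189: 11574^1 ≡ 11574, 11574^2 ≡ 20617, 11574^4 ≡ 6698, 11574^8 ≡ 11369, 11574^16 ≡ 1336, 11574^32 ≡ 17336, 11574^64 ≡ 7507, 11574^128 ≡ 14074, 11574^256 ≡ 22378, 11574^512 ≡ 25136, 11574^1024 ≡ 4174, 11574^2048 ≡ 11810, 11574^4096 ≡ 15616, 11574^8192 ≡ 24554.
11047 = 8192 + 2048 + 512 + 256 + 32 + 4 + 2 + 1, so 11574^11047 ≡ 24554·11810·25136·22378·17336·6698·20617·11574 ≡ 40767 (mod 44189).
x_0 = 40767.
x_1 = 40767^2 mod 44189 = 44188.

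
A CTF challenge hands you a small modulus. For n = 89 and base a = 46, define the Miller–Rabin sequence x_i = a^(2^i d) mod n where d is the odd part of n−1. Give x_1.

n − 1 = 88 = 2^3 · 11, so s = 3 and d = 11.
x_0 = 46^11 mod 89 = 37.
x_1 = 37^2 mod 89 = 34.

34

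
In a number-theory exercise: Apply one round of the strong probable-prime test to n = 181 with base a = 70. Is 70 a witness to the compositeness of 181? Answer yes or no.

no

n − 1 = 180 = 2^2 · 45, so s = 2 and d = 45.
x_0 = 70^45 mod 181 = 1.
x_0 = 1, so 70 is not a witness.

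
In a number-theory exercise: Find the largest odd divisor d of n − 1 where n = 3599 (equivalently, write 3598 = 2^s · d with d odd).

1799

Halving: 3598 → 1799; 1799 is odd.
So 3598 = 2^1 · 1799.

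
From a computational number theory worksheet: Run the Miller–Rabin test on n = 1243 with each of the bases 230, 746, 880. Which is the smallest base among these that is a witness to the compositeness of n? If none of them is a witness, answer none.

n − 1 = 1242 = 2^1 · 621, so s = 1 and d = 621.
Base 230: x_0 = 230^621 mod 1243 = 120. x_0 ∉ {1, 1242} and s = 1, so 230 is a Miller–Rabin witness and 1243 is composite.
Base 746: x_0 = 746^621 mod 1243 = 933. x_0 ∉ {1, 1242} and s = 1, so 746 is a Miller–Rabin witness and 1243 is composite.
Base 880: x_0 = 880^621 mod 1243 = 418. x_0 ∉ {1, 1242} and s = 1, so 880 is a Miller–Rabin witness and 1243 is composite.
The smallest witness among the given bases is 230.

230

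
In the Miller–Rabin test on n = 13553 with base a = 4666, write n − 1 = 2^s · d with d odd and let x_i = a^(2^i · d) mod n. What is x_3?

1

n − 1 = 13552 = 2^4 · 847, so s = 4 and d = 847.
x_0 = 4666^847 mod 13553 = 11795.
x_1 = 11795^2 mod 13553 = 480.
x_2 = 480^2 mod 13553 = 13552.
x_3 = 13552^2 mod 13553 = 1.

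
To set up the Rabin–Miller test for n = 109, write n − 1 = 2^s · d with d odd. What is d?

27

Halving: 108 → 54 → 27; 27 is odd.
So 108 = 2^2 · 27.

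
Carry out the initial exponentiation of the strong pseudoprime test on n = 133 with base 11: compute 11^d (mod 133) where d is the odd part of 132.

n − 1 = 132 = 2^2 · 33, so s = 2 and d = 33.
11^33 mod 133 = 1.

1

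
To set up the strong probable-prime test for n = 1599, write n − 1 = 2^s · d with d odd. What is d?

799

Halving: 1598 → 799; 799 is odd.
So 1598 = 2^1 · 799.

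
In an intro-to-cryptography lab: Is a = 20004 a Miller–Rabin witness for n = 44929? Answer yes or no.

yes

n − 1 = 44928 = 2^7 · 351, so s = 7 and d = 351.
x_0 = 20004^351 mod 44929 = 13978.
x_0 is neither 1 nor 44928, so continue squaring.
x_1 = 13978^2 mod 44929 = 33192.
x_2 = 33192^2 mod 44929 = 4855.
x_3 = 4855^2 mod 44929 = 28229.
x_4 = 28229^2 mod 44929 = 15697.
x_5 = 15697^2 mod 44929 = 5173.
x_6 = 5173^2 mod 44929 = 27174.
Reached i = s−1 = 6 without hitting −1: 20004 is a Miller–Rabin witness and 44929 is composite.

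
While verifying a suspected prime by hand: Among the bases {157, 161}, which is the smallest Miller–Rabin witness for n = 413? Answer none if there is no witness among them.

157

n − 1 = 412 = 2^2 · 103, so s = 2 and d = 103.
Base 157: x_0 = 157^103 mod 413 = 388. x_0 is neither 1 nor 412, so continue squaring. x_1 = 388^2 mod 413 = 212. Reached i = s−1 = 1 without hitting −1: 157 is a Miller–Rabin witness and 413 is composite.
Base 161: x_0 = 161^103 mod 413 = 231. x_0 is neither 1 nor 412, so continue squaring. x_1 = 231^2 mod 413 = 84. Reached i = s−1 = 1 without hitting −1: 161 is a Miller–Rabin witness and 413 is composite.
The smallest witness among the given bases is 157.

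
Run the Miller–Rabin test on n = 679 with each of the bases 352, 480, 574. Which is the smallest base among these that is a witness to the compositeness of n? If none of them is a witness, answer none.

n − 1 = 678 = 2^1 · 339, so s = 1 and d = 339.
Base 352: x_0 = 352^339 mod 679 = 1. x_0 = 1, so 352 is not a witness.
Base 480: x_0 = 480^339 mod 679 = 610. x_0 ∉ {1, 678} and s = 1, so 480 is a Miller–Rabin witness and 679 is composite.
Base 574: x_0 = 574^339 mod 679 = 70. x_0 ∉ {1, 678} and s = 1, so 574 is a Miller–Rabin witness and 679 is composite.
The smallest witness among the given bases is 480.

480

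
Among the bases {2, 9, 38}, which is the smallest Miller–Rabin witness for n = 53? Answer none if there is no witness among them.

none

n − 1 = 52 = 2^2 · 13, so s = 2 and d = 13.
Base 2: x_0 = 2^13 mod 53 = 30. x_0 is neither 1 nor 52, so continue squaring. x_1 = 30^2 mod 53 = 52. x_1 ≡ −1, so 2 is not a witness.
Base 9: x_0 = 9^13 mod 53 = 52. x_0 = 52 ≡ −1, so 9 is not a witness.
Base 38: x_0 = 38^13 mod 53 = 52. x_0 = 52 ≡ −1, so 38 is not a witness.
No listed base is a witness for 53.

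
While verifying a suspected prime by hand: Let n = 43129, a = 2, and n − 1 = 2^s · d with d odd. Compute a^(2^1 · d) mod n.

n − 1 = 43128 = 2^3 · 5391, so s = 3 and d = 5391.
x_0 = 2^5391 mod 43129 = 1335.
x_1 = 1335^2 mod 43129 = 13936.

13936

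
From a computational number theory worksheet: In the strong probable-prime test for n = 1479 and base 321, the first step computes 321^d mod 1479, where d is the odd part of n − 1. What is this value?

n − 1 = 1478 = 2^1 · 739, so s = 1 and d = 739.
321^739 mod 1479 = 366.

366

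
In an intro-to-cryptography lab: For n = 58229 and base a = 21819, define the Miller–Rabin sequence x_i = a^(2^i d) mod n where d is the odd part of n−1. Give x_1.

1

n − 1 = 58228 = 2^2 · 14557, so s = 2 and d = 14557.
Repeated squaring mod 58229: 21819^1 ≡ 21819, 21819^2 ≡ 46686, 21819^4 ≡ 12897, 21819^8 ≡ 30585, 21819^16 ≡ 51569, 21819^32 ≡ 43331, 21819^64 ≡ 39685, 21819^128 ≡ 37691, 21819^256 ≡ 56797, 21819^512 ≡ 12609, 21819^1024 ≡ 21711, 21819^2048 ≡ 3766, 21819^4096 ≡ 33109, 21819^8192 ≡ 44956.
14557 = 8192 + 4096 + 2048 + 128 + 64 + 16 + 8 + 4 + 1, so 21819^14557 ≡ 44956·33109·3766·37691·39685·51569·30585·12897·21819 ≡ 58228 (mod 58229).
x_0 = 58228.
x_1 = 58228^2 mod 58229 = 1.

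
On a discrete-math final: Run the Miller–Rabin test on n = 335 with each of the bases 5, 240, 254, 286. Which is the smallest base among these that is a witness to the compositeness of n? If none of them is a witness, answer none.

n − 1 = 334 = 2^1 · 167, so s = 1 and d = 167.
Base 5: x_0 = 5^167 mod 335 = 310. x_0 ∉ {1, 334} and s = 1, so 5 is a Miller–Rabin witness and 335 is composite.
Base 240: x_0 = 240^167 mod 335 = 315. x_0 ∉ {1, 334} and s = 1, so 240 is a Miller–Rabin witness and 335 is composite.
Base 254: x_0 = 254^167 mod 335 = 139. x_0 ∉ {1, 334} and s = 1, so 254 is a Miller–Rabin witness and 335 is composite.
Base 286: x_0 = 286^167 mod 335 = 11. x_0 ∉ {1, 334} and s = 1, so 286 is a Miller–Rabin witness and 335 is composite.
The smallest witness among the given bases is 5.

5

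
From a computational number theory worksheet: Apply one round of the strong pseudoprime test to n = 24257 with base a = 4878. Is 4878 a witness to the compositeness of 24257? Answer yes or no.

n − 1 = 24256 = 2^6 · 379, so s = 6 and d = 379.
x_0 = 4878^379 mod 24257 = 5259.
x_0 is neither 1 nor 24256, so continue squaring.
x_1 = 5259^2 mod 24257 = 4101.
x_2 = 4101^2 mod 24257 = 8100.
x_3 = 8100^2 mod 24257 = 19072.
x_4 = 19072^2 mod 24257 = 7469.
x_5 = 7469^2 mod 24257 = 19118.
Reached i = s−1 = 5 without hitting −1: 4878 is a Miller–Rabin witness and 24257 is composite.

yes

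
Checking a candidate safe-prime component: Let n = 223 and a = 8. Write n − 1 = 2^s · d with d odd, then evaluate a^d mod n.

1

n − 1 = 222 = 2^1 · 111, so s = 1 and d = 111.
By repeated squaring, 8^111 ≡ 1 (mod 223).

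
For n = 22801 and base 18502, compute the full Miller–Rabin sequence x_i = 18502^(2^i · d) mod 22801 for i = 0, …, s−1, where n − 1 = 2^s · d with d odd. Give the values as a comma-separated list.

5588, 11175, 22349, 21896

n − 1 = 22800 = 2^4 · 1425, so s = 4 and d = 1425.
x_0 = 18502^1425 mod 22801 = 5588.
x_1 = 5588^2 mod 22801 = 11175.
x_2 = 11175^2 mod 22801 = 22349.
x_3 = 22349^2 mod 22801 = 21896.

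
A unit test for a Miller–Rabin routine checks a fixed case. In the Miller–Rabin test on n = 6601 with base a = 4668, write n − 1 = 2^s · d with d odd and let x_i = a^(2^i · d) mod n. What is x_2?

n − 1 = 6600 = 2^3 · 825, so s = 3 and d = 825.
x_0 = 4668^825 mod 6601 = 2897.
x_1 = 2897^2 mod 6601 = 2738.
x_2 = 2738^2 mod 6601 = 4509.

4509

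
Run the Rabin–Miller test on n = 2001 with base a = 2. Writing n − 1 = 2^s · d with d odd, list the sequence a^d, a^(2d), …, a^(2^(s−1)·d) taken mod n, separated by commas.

n − 1 = 2000 = 2^4 · 125, so s = 4 and d = 125.
x_0 = 2^125 mod 2001 = 1580.
x_1 = 1580^2 mod 2001 = 1153.
x_2 = 1153^2 mod 2001 = 745.
x_3 = 745^2 mod 2001 = 748.

1580, 1153, 745, 748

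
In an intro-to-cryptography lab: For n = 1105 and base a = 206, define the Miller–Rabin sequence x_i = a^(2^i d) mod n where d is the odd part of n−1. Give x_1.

n − 1 = 1104 = 2^4 · 69, so s = 4 and d = 69.
x_0 = 206^69 mod 1105 = 151.
x_1 = 151^2 mod 1105 = 701.

701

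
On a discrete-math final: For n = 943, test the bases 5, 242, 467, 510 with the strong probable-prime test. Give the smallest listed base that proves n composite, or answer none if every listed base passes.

5

n − 1 = 942 = 2^1 · 471, so s = 1 and d = 471.
Base 5: x_0 = 5^471 mod 943 = 241. x_0 ∉ {1, 942} and s = 1, so 5 is a Miller–Rabin witness and 943 is composite.
Base 242: x_0 = 242^471 mod 943 = 119. x_0 ∉ {1, 942} and s = 1, so 242 is a Miller–Rabin witness and 943 is composite.
Base 467: x_0 = 467^471 mod 943 = 590. x_0 ∉ {1, 942} and s = 1, so 467 is a Miller–Rabin witness and 943 is composite.
Base 510: x_0 = 510^471 mod 943 = 59. x_0 ∉ {1, 942} and s = 1, so 510 is a Miller–Rabin witness and 943 is composite.
The smallest witness among the given bases is 5.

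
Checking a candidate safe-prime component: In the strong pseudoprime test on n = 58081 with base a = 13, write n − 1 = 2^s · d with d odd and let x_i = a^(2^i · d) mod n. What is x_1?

n − 1 = 58080 = 2^5 · 1815, so s = 5 and d = 1815.
x_0 = 13^1815 mod 58081 = 7154.
x_1 = 7154^2 mod 58081 = 10355.

10355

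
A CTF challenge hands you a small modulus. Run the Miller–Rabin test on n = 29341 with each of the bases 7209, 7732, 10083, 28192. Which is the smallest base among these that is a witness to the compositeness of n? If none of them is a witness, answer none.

n − 1 = 29340 = 2^2 · 7335, so s = 2 and d = 7335.
Base 7209: x_0 = 7209^7335 mod 29341 = 10847. x_0 is neither 1 nor 29340, so continue squaring. x_1 = 10847^2 mod 29341 = 29340. x_1 ≡ −1, so 7209 is not a witness.
Base 7732: x_0 = 7732^7335 mod 29341 = 29340. x_0 = 29340 ≡ −1, so 7732 is not a witness.
Base 10083: x_0 = 10083^7335 mod 29341 = 13980. x_0 is neither 1 nor 29340, so continue squaring. x_1 = 13980^2 mod 29341 = 29340. x_1 ≡ −1, so 10083 is not a witness.
Base 28192: x_0 = 28192^7335 mod 29341 = 2917. x_0 is neither 1 nor 29340, so continue squaring. x_1 = 2917^2 mod 29341 = 29340. x_1 ≡ −1, so 28192 is not a witness.
No listed base is a witness for 29341.

none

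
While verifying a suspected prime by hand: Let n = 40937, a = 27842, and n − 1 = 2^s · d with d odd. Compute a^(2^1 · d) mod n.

n − 1 = 40936 = 2^3 · 5117, so s = 3 and d = 5117.
Repeated squaring mod 40937: 27842^1 ≡ 27842, 27842^2 ≡ 34869, 27842^4 ≡ 18261, 27842^8 ≡ 32256, 27842^16 ≡ 35681, 27842^32 ≡ 33998, 27842^64 ≡ 7809, 27842^128 ≡ 25288, 27842^256 ≡ 6067, 27842^512 ≡ 6126, 27842^1024 ≡ 29584, 27842^2048 ≡ 20933, 27842^4096 ≡ 841.
5117 = 4096 + 512 + 256 + 128 + 64 + 32 + 16 + 8 + 4 + 1, so 27842^5117 ≡ 841·6126·6067·25288·7809·33998·35681·32256·18261·27842 ≡ 15707 (mod 40937).
x_0 = 15707.
x_1 = 15707^2 mod 40937 = 23487.

23487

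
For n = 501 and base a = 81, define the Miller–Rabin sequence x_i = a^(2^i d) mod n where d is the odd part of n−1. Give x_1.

81

n − 1 = 500 = 2^2 · 125, so s = 2 and d = 125.
x_0 = 81^125 mod 501 = 9.
x_1 = 9^2 mod 501 = 81.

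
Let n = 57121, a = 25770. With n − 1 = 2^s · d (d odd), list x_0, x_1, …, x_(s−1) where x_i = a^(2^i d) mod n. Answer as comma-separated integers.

n − 1 = 57120 = 2^5 · 1785, so s = 5 and d = 1785.
x_0 = 25770^1785 mod 57121 = 10756.
x_1 = 10756^2 mod 57121 = 21511.
x_2 = 21511^2 mod 57121 = 43021.
x_3 = 43021^2 mod 57121 = 28920.
x_4 = 28920^2 mod 57121 = 718.

10756, 21511, 43021, 28920, 718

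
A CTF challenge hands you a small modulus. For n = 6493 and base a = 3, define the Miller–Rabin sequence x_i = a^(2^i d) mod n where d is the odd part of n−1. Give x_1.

563

n − 1 = 6492 = 2^2 · 1623, so s = 2 and d = 1623.
x_0 = 3^1623 mod 6493 = 6409.
x_1 = 6409^2 mod 6493 = 563.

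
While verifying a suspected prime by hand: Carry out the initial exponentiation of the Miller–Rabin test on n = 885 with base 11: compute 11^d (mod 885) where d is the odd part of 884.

n − 1 = 884 = 2^2 · 221, so s = 2 and d = 221.
11^221 mod 885 = 731.

731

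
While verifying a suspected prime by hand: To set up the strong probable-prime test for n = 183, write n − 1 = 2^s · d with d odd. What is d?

91

Halving: 182 → 91; 91 is odd.
So 182 = 2^1 · 91.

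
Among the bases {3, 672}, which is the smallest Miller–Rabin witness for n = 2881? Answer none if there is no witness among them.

n − 1 = 2880 = 2^6 · 45, so s = 6 and d = 45.
Base 3: x_0 = 3^45 mod 2881 = 70. x_0 is neither 1 nor 2880, so continue squaring. x_1 = 70^2 mod 2881 = 2019. x_2 = 2019^2 mod 2881 = 2627. x_3 = 2627^2 mod 2881 = 1134. x_4 = 1134^2 mod 2881 = 1030. x_5 = 1030^2 mod 2881 = 692. Reached i = s−1 = 5 without hitting −1: 3 is a Miller–Rabin witness and 2881 is composite.
Base 672: x_0 = 672^45 mod 2881 = 1666. x_0 is neither 1 nor 2880, so continue squaring. x_1 = 1666^2 mod 2881 = 1153. x_2 = 1153^2 mod 2881 = 1268. x_3 = 1268^2 mod 2881 = 226. x_4 = 226^2 mod 2881 = 2099. x_5 = 2099^2 mod 2881 = 752. Reached i = s−1 = 5 without hitting −1: 672 is a Miller–Rabin witness and 2881 is composite.
The smallest witness among the given bases is 3.

3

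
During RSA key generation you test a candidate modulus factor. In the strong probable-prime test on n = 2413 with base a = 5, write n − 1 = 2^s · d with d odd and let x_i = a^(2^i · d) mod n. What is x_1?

2167

n − 1 = 2412 = 2^2 · 603, so s = 2 and d = 603.
x_0 = 5^603 mod 2413 = 476.
x_1 = 476^2 mod 2413 = 2167.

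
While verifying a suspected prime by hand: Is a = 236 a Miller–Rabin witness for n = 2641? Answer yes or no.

no

n − 1 = 2640 = 2^4 · 165, so s = 4 and d = 165.
x_0 = 236^165 mod 2641 = 2640.
x_0 = 2640 ≡ −1, so 236 is not a witness.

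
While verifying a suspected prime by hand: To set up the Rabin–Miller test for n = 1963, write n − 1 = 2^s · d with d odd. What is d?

981

Halving: 1962 → 981; 981 is odd.
So 1962 = 2^1 · 981.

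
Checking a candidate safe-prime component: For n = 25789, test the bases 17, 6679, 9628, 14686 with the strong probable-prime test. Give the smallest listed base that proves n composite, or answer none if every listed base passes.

n − 1 = 25788 = 2^2 · 6447, so s = 2 and d = 6447.
Base 17: x_0 = 17^6447 mod 25789 = 16864. x_0 is neither 1 nor 25788, so continue squaring. x_1 = 16864^2 mod 25789 = 19193. Reached i = s−1 = 1 without hitting −1: 17 is a Miller–Rabin witness and 25789 is composite.
Base 6679: x_0 = 6679^6447 mod 25789 = 14407. x_0 is neither 1 nor 25788, so continue squaring. x_1 = 14407^2 mod 25789 = 11777. Reached i = s−1 = 1 without hitting −1: 6679 is a Miller–Rabin witness and 25789 is composite.
Base 9628: x_0 = 9628^6447 mod 25789 = 1992. x_0 is neither 1 nor 25788, so continue squaring. x_1 = 1992^2 mod 25789 = 22347. Reached i = s−1 = 1 without hitting −1: 9628 is a Miller–Rabin witness and 25789 is composite.
Base 14686: x_0 = 14686^6447 mod 25789 = 22839. x_0 is neither 1 nor 25788, so continue squaring. x_1 = 22839^2 mod 25789 = 11607. Reached i = s−1 = 1 without hitting −1: 14686 is a Miller–Rabin witness and 25789 is composite.
The smallest witness among the given bases is 17.

17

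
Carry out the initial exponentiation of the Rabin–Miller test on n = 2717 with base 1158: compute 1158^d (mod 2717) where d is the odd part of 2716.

n − 1 = 2716 = 2^2 · 679, so s = 2 and d = 679.
1158^679 mod 2717 = 664.

664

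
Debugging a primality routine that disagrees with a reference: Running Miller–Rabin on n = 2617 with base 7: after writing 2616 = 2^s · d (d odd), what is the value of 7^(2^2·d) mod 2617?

2616

n − 1 = 2616 = 2^3 · 327, so s = 3 and d = 327.
x_0 = 7^327 mod 2617 = 2009.
x_1 = 2009^2 mod 2617 = 667.
x_2 = 667^2 mod 2617 = 2616.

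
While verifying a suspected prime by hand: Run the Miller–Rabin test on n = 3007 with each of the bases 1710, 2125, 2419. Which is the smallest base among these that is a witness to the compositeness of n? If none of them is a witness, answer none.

2125

n − 1 = 3006 = 2^1 · 1503, so s = 1 and d = 1503.
Base 1710: x_0 = 1710^1503 mod 3007 = 1. x_0 = 1, so 1710 is not a witness.
Base 2125: x_0 = 2125^1503 mod 3007 = 2960. x_0 ∉ {1, 3006} and s = 1, so 2125 is a Miller–Rabin witness and 3007 is composite.
Base 2419: x_0 = 2419^1503 mod 3007 = 2791. x_0 ∉ {1, 3006} and s = 1, so 2419 is a Miller–Rabin witness and 3007 is composite.
The smallest witness among the given bases is 2125.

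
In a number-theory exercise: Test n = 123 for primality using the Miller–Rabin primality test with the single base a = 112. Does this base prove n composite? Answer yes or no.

n − 1 = 122 = 2^1 · 61, so s = 1 and d = 61.
x_0 = 112^61 mod 123 = 52.
x_0 ∉ {1, 122} and s = 1, so 112 is a Miller–Rabin witness and 123 is composite.

yes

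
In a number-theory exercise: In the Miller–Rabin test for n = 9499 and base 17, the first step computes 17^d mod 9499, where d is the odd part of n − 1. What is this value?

7986

n − 1 = 9498 = 2^1 · 4749, so s = 1 and d = 4749.
17^4749 mod 9499 = 7986.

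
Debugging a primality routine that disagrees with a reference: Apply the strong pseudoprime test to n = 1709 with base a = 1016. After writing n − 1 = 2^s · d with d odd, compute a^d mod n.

n − 1 = 1708 = 2^2 · 427, so s = 2 and d = 427.
1016^427 mod 1709 = 1.

1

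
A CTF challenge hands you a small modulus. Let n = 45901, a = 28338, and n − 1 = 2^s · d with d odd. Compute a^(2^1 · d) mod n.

n − 1 = 45900 = 2^2 · 11475, so s = 2 and d = 11475.
x_0 = 28338^11475 mod 45901 = 32457.
x_1 = 32457^2 mod 45901 = 28899.

28899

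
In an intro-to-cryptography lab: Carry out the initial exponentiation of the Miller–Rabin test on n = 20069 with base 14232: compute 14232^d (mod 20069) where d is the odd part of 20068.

n − 1 = 20068 = 2^2 · 5017, so s = 2 and d = 5017.
14232^5017 mod 20069 = 19951.

19951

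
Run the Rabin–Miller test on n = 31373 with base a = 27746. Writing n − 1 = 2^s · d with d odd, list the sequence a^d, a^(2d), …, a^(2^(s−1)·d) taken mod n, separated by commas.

n − 1 = 31372 = 2^2 · 7843, so s = 2 and d = 7843.
x_0 = 27746^7843 mod 31373 = 30589.
x_1 = 30589^2 mod 31373 = 18569.

30589, 18569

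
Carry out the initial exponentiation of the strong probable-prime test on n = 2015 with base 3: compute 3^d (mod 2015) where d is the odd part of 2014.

22

n − 1 = 2014 = 2^1 · 1007, so s = 1 and d = 1007.
3^1007 mod 2015 = 22.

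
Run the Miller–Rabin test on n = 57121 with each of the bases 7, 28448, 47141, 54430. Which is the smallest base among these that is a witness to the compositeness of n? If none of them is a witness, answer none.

7

n − 1 = 57120 = 2^5 · 1785, so s = 5 and d = 1785.
Base 7: x_0 = 7^1785 mod 57121 = 21270. x_0 is neither 1 nor 57120, so continue squaring. x_1 = 21270^2 mod 57121 = 14580. x_2 = 14580^2 mod 57121 = 29159. x_3 = 29159^2 mod 57121 = 1196. x_4 = 1196^2 mod 57121 = 2391. Reached i = s−1 = 4 without hitting −1: 7 is a Miller–Rabin witness and 57121 is composite.
Base 28448: x_0 = 28448^1785 mod 57121 = 23182. x_0 is neither 1 nor 57120, so continue squaring. x_1 = 23182^2 mod 57121 = 10756. x_2 = 10756^2 mod 57121 = 21511. x_3 = 21511^2 mod 57121 = 43021. x_4 = 43021^2 mod 57121 = 28920. Reached i = s−1 = 4 without hitting −1: 28448 is a Miller–Rabin witness and 57121 is composite.
Base 47141: x_0 = 47141^1785 mod 57121 = 10039. x_0 is neither 1 nor 57120, so continue squaring. x_1 = 10039^2 mod 57121 = 20077. x_2 = 20077^2 mod 57121 = 40153. x_3 = 40153^2 mod 57121 = 23184. x_4 = 23184^2 mod 57121 = 46367. Reached i = s−1 = 4 without hitting −1: 47141 is a Miller–Rabin witness and 57121 is composite.
Base 54430: x_0 = 54430^1785 mod 57121 = 22226. x_0 is neither 1 nor 57120, so continue squaring. x_1 = 22226^2 mod 57121 = 12668. x_2 = 12668^2 mod 57121 = 25335. x_3 = 25335^2 mod 57121 = 50669. x_4 = 50669^2 mod 57121 = 44216. Reached i = s−1 = 4 without hitting −1: 54430 is a Miller–Rabin witness and 57121 is composite.
The smallest witness among the given bases is 7.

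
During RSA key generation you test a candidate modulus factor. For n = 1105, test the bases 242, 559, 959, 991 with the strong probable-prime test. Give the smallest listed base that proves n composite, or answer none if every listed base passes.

n − 1 = 1104 = 2^4 · 69, so s = 4 and d = 69.
Base 242: x_0 = 242^69 mod 1105 = 242. x_0 is neither 1 nor 1104, so continue squaring. x_1 = 242^2 mod 1105 = 1104. x_1 ≡ −1, so 242 is not a witness.
Base 559: x_0 = 559^69 mod 1105 = 104. x_0 is neither 1 nor 1104, so continue squaring. x_1 = 104^2 mod 1105 = 871. x_2 = 871^2 mod 1105 = 611. x_3 = 611^2 mod 1105 = 936. Reached i = s−1 = 3 without hitting −1: 559 is a Miller–Rabin witness and 1105 is composite.
Base 959: x_0 = 959^69 mod 1105 = 844. x_0 is neither 1 nor 1104, so continue squaring. x_1 = 844^2 mod 1105 = 716. x_2 = 716^2 mod 1105 = 1041. x_3 = 1041^2 mod 1105 = 781. Reached i = s−1 = 3 without hitting −1: 959 is a Miller–Rabin witness and 1105 is composite.
Base 991: x_0 = 991^69 mod 1105 = 456. x_0 is neither 1 nor 1104, so continue squaring. x_1 = 456^2 mod 1105 = 196. x_2 = 196^2 mod 1105 = 846. x_3 = 846^2 mod 1105 = 781. Reached i = s−1 = 3 without hitting −1: 991 is a Miller–Rabin witness and 1105 is composite.
The smallest witness among the given bases is 559.

559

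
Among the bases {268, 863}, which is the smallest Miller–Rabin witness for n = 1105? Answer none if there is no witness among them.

n − 1 = 1104 = 2^4 · 69, so s = 4 and d = 69.
Base 268: x_0 = 268^69 mod 1105 = 268. x_0 is neither 1 nor 1104, so continue squaring. x_1 = 268^2 mod 1105 = 1104. x_1 ≡ −1, so 268 is not a witness.
Base 863: x_0 = 863^69 mod 1105 = 863. x_0 is neither 1 nor 1104, so continue squaring. x_1 = 863^2 mod 1105 = 1104. x_1 ≡ −1, so 863 is not a witness.
No listed base is a witness for 1105.

none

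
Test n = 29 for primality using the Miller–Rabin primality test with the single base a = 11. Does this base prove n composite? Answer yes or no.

n − 1 = 28 = 2^2 · 7, so s = 2 and d = 7.
x_0 = 11^7 mod 29 = 12.
x_0 is neither 1 nor 28, so continue squaring.
x_1 = 12^2 mod 29 = 28.
x_1 ≡ −1, so 11 is not a witness.

no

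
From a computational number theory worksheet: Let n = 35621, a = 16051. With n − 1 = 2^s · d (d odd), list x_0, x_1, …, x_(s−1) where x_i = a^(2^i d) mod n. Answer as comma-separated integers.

29446, 16155

n − 1 = 35620 = 2^2 · 8905, so s = 2 and d = 8905.
x_0 = 16051^8905 mod 35621 = 29446.
x_1 = 29446^2 mod 35621 = 16155.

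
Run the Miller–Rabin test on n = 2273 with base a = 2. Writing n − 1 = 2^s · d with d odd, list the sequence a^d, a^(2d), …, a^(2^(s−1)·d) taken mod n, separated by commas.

n − 1 = 2272 = 2^5 · 71, so s = 5 and d = 71.
x_0 = 2^71 mod 2273 = 1530.
x_1 = 1530^2 mod 2273 = 1983.
x_2 = 1983^2 mod 2273 = 2272.
x_3 = 2272^2 mod 2273 = 1.
x_4 = 1^2 mod 2273 = 1.

1530, 1983, 2272, 1, 1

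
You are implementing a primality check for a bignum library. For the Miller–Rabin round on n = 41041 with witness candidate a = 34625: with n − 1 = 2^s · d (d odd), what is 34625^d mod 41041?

n − 1 = 41040 = 2^4 · 2565, so s = 4 and d = 2565.
Repeated squaring mod 41041: 34625^1 ≡ 34625, 34625^2 ≡ 933, 34625^4 ≡ 8628, 34625^8 ≡ 35051, 34625^16 ≡ 10266, 34625^32 ≡ 38509, 34625^64 ≡ 8628, 34625^128 ≡ 35051, 34625^256 ≡ 10266, 34625^512 ≡ 38509, 34625^1024 ≡ 8628, 34625^2048 ≡ 35051.
2565 = 2048 + 512 + 4 + 1, so 34625^2565 ≡ 35051·38509·8628·34625 ≡ 34572 (mod 41041).

34572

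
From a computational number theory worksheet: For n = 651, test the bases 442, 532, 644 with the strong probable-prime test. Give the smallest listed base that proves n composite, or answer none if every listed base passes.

532

n − 1 = 650 = 2^1 · 325, so s = 1 and d = 325.
Base 442: x_0 = 442^325 mod 651 = 1. x_0 = 1, so 442 is not a witness.
Base 532: x_0 = 532^325 mod 651 = 532. x_0 ∉ {1, 650} and s = 1, so 532 is a Miller–Rabin witness and 651 is composite.
Base 644: x_0 = 644^325 mod 651 = 161. x_0 ∉ {1, 650} and s = 1, so 644 is a Miller–Rabin witness and 651 is composite.
The smallest witness among the given bases is 532.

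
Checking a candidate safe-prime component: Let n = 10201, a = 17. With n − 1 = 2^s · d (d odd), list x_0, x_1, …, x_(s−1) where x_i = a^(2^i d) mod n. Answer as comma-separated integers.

9897, 607, 1213

n − 1 = 10200 = 2^3 · 1275, so s = 3 and d = 1275.
x_0 = 17^1275 mod 10201 = 9897.
x_1 = 9897^2 mod 10201 = 607.
x_2 = 607^2 mod 10201 = 1213.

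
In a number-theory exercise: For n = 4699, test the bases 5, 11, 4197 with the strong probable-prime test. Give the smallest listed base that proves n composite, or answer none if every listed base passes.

5

n − 1 = 4698 = 2^1 · 2349, so s = 1 and d = 2349.
Base 5: x_0 = 5^2349 mod 4699 = 1079. x_0 ∉ {1, 4698} and s = 1, so 5 is a Miller–Rabin witness and 4699 is composite.
Base 11: x_0 = 11^2349 mod 4699 = 1405. x_0 ∉ {1, 4698} and s = 1, so 11 is a Miller–Rabin witness and 4699 is composite.
Base 4197: x_0 = 4197^2349 mod 4699 = 1333. x_0 ∉ {1, 4698} and s = 1, so 4197 is a Miller–Rabin witness and 4699 is composite.
The smallest witness among the given bases is 5.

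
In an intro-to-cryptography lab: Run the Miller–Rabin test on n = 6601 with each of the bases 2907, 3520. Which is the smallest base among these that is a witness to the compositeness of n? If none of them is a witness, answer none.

n − 1 = 6600 = 2^3 · 825, so s = 3 and d = 825.
Base 2907: x_0 = 2907^825 mod 6601 = 1. x_0 = 1, so 2907 is not a witness.
Base 3520: x_0 = 3520^825 mod 6601 = 1749. x_0 is neither 1 nor 6600, so continue squaring. x_1 = 1749^2 mod 6601 = 2738. x_2 = 2738^2 mod 6601 = 4509. Reached i = s−1 = 2 without hitting −1: 3520 is a Miller–Rabin witness and 6601 is composite.
The smallest witness among the given bases is 3520.

3520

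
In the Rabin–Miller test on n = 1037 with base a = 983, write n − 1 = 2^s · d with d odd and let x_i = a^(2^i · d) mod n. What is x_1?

n − 1 = 1036 = 2^2 · 259, so s = 2 and d = 259.
x_0 = 983^259 mod 1037 = 364.
x_1 = 364^2 mod 1037 = 797.

797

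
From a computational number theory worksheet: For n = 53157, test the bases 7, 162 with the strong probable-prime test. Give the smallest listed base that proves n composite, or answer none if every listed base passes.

n − 1 = 53156 = 2^2 · 13289, so s = 2 and d = 13289.
Base 7: x_0 = 7^13289 mod 53157 = 24529. x_0 is neither 1 nor 53156, so continue squaring. x_1 = 24529^2 mod 53157 = 40915. Reached i = s−1 = 1 without hitting −1: 7 is a Miller–Rabin witness and 53157 is composite.
Base 162: x_0 = 162^13289 mod 53157 = 1380. x_0 is neither 1 nor 53156, so continue squaring. x_1 = 1380^2 mod 53157 = 43905. Reached i = s−1 = 1 without hitting −1: 162 is a Miller–Rabin witness and 53157 is composite.
The smallest witness among the given bases is 7.

7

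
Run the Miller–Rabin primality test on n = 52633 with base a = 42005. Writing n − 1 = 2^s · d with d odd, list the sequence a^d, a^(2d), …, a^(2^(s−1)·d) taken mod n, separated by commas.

n − 1 = 52632 = 2^3 · 6579, so s = 3 and d = 6579.
x_0 = 42005^6579 mod 52633 = 720.
x_1 = 720^2 mod 52633 = 44703.
x_2 = 44703^2 mod 52633 = 41098.

720, 44703, 41098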